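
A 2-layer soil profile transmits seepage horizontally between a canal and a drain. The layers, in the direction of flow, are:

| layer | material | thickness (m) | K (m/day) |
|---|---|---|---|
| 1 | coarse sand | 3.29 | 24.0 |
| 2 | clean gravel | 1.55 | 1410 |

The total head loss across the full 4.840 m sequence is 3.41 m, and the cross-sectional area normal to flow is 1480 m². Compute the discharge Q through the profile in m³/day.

36500

Flow is perpendicular to layering, so the layers act in series and the equivalent K is the thickness-weighted harmonic mean.
Total thickness L = 3.29 + 1.55 = 4.840 m.
Σ(b_i/K_i) = 3.29/24.0 + 1.55/1410 = 0.1382 d.
K_eq = L / Σ(b_i/K_i) = 4.840 / 0.1382 = 35.03 m/day.
Q = K_eq · A · (Δh/L) = 35.03 × 1480 × (3.41/4.840) = 36523 m³/day.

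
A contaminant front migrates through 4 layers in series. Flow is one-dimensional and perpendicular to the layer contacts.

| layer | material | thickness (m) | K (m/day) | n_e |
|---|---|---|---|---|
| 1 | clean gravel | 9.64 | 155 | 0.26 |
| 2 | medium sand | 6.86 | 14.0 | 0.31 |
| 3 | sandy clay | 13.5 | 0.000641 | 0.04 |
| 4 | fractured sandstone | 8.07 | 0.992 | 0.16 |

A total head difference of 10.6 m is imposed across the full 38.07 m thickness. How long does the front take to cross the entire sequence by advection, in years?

With flow normal to the layers, continuity requires the same specific discharge q through every layer.
Σ(b_i/K_i) = 9.64/155 + 6.86/14.0 + 13.5/0.000641 + 8.07/0.992 = 21070 d.
q = Δh / Σ(b_i/K_i) = 10.6 / 21070 = 0.0005031 m/day.
In each layer the seepage velocity is v_i = q/n_i, so the layer transit time is t_i = b_i·n_i / q:
  layer 1 (clean gravel): t_1 = 9.64 × 0.26 / 0.0005031 = 4982 d
  layer 2 (medium sand): t_2 = 6.86 × 0.31 / 0.0005031 = 4227 d
  layer 3 (sandy clay): t_3 = 13.5 × 0.04 / 0.0005031 = 1073 d
  layer 4 (fractured sandstone): t_4 = 8.07 × 0.16 / 0.0005031 = 2567 d
Total t = Σ t_i = 12849 days = 35.18 years.

35.2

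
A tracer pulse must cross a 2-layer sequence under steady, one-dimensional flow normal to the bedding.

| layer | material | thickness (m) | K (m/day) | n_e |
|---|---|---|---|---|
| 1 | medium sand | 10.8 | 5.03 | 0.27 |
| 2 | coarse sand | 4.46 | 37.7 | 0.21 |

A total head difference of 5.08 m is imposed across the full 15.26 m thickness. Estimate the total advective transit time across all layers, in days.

With flow normal to the layers, continuity requires the same specific discharge q through every layer.
Σ(b_i/K_i) = 10.8/5.03 + 4.46/37.7 = 2.265 d.
q = Δh / Σ(b_i/K_i) = 5.08 / 2.265 = 2.242 m/day.
In each layer the seepage velocity is v_i = q/n_i, so the layer transit time is t_i = b_i·n_i / q:
  layer 1 (medium sand): t_1 = 10.8 × 0.27 / 2.242 = 1.300 d
  layer 2 (coarse sand): t_2 = 4.46 × 0.21 / 2.242 = 0.4177 d
Total t = Σ t_i = 1.718 days.

1.72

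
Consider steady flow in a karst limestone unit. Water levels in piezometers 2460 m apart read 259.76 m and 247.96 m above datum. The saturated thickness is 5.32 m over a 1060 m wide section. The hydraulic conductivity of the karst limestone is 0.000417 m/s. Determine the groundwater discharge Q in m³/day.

Convert K: 0.000417 m/s × 86400 = 36.03 m/day.
Cross-sectional area A = 1060 × 5.32 = 5639 m².
Hydraulic gradient i = (259.76 − 247.96) / 2460 = 11.8 / 2460 = 0.004797.
Darcy's law: Q = K · A · i = 36.03 × 5639 × 0.004797 = 974.6 m³/day.

975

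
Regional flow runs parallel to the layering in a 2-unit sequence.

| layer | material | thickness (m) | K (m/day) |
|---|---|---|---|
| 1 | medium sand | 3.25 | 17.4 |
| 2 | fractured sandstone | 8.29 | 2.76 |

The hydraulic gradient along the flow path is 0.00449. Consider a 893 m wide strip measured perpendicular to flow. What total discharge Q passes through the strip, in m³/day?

Flow is parallel to layering, so each bed carries its own Darcy discharge and the transmissivities add.
Σ(K_i·b_i) = 17.4×3.25 + 2.76×8.29 = 79.43 m²/day.
Hydraulic gradient i = 0.00449.
Q = Σ(K_i·b_i) · W · i = 79.43 × 893 × 0.004490 = 318.5 m³/day.

318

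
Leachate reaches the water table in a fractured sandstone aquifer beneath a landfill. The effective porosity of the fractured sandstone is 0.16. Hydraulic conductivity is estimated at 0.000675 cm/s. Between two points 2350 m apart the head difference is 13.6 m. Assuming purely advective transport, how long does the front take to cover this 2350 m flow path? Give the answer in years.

305

Convert K: 0.000675 cm/s × 864 = 0.5832 m/day.
Hydraulic gradient i = Δh / L = 13.6 / 2350 = 0.005787.
Darcy flux q = K · i = 0.5832 × 0.005787 = 0.003375 m/day.
Seepage velocity v = q / n_e = 0.003375 / 0.16 = 0.02109 m/day.
Travel time t = L / v = 2350 / 0.02109 = 1.114e+05 days = 305.0 years.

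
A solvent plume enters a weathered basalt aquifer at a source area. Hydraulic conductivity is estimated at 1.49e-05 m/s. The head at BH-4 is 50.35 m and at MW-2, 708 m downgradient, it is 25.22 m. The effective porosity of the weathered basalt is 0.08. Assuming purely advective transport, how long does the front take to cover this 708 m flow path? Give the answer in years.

Convert K: 1.49e-05 m/s × 86400 = 1.287 m/day.
Hydraulic gradient i = (50.35 − 25.22) / 708 = 25.13 / 708 = 0.03549.
Darcy flux q = K · i = 1.287 × 0.03549 = 0.04569 m/day.
Seepage velocity v = q / n_e = 0.04569 / 0.08 = 0.5712 m/day.
Travel time t = L / v = 708 / 0.5712 = 1240 days = 3.394 years.

3.39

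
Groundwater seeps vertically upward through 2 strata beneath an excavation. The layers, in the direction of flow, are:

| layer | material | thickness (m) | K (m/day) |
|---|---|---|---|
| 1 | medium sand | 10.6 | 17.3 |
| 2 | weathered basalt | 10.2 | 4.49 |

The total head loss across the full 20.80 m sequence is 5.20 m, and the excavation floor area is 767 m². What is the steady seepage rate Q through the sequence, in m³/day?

Flow is perpendicular to layering, so the layers act in series and the equivalent K is the thickness-weighted harmonic mean.
Total thickness L = 10.6 + 10.2 = 20.80 m.
Σ(b_i/K_i) = 10.6/17.3 + 10.2/4.49 = 2.884 d.
K_eq = L / Σ(b_i/K_i) = 20.80 / 2.884 = 7.211 m/day.
Q = K_eq · A · (Δh/L) = 7.211 × 767 × (5.20/20.80) = 1383 m³/day.

1380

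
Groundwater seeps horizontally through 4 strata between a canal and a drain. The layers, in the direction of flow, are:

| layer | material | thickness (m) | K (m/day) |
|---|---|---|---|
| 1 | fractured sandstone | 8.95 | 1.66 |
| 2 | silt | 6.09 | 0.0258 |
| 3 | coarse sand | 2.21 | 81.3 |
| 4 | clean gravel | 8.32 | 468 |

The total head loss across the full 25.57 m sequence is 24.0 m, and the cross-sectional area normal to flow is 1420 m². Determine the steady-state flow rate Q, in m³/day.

141

Flow is perpendicular to layering, so the layers act in series and the equivalent K is the thickness-weighted harmonic mean.
Total thickness L = 8.95 + 6.09 + 2.21 + 8.32 = 25.57 m.
Σ(b_i/K_i) = 8.95/1.66 + 6.09/0.0258 + 2.21/81.3 + 8.32/468 = 241.5 d.
K_eq = L / Σ(b_i/K_i) = 25.57 / 241.5 = 0.1059 m/day.
Q = K_eq · A · (Δh/L) = 0.1059 × 1420 × (24.0/25.57) = 141.1 m³/day.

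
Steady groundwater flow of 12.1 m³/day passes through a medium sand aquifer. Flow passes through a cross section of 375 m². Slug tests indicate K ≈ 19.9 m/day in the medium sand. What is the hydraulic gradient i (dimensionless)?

From Q = K·A·i, i = Q / (K·A) = 12.1 / (19.90 × 375.0) = 0.001621.

0.00162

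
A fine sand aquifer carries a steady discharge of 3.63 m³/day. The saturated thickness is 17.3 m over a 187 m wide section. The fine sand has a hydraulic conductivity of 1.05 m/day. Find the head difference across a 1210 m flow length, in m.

1.29

Cross-sectional area A = 187 × 17.3 = 3235 m².
From Q = K·A·i, i = Q / (K·A) = 3.63 / (1.050 × 3235) = 0.001069.
Head loss Δh = i · L = 0.001069 × 1210 = 1.293 m.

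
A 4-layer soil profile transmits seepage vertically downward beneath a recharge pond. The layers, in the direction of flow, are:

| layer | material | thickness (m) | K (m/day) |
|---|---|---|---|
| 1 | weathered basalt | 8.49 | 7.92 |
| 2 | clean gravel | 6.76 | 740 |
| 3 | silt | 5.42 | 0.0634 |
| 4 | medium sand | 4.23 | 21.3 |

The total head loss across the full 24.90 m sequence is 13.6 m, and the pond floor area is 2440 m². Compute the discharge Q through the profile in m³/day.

Flow is perpendicular to layering, so the layers act in series and the equivalent K is the thickness-weighted harmonic mean.
Total thickness L = 8.49 + 6.76 + 5.42 + 4.23 = 24.90 m.
Σ(b_i/K_i) = 8.49/7.92 + 6.76/740 + 5.42/0.0634 + 4.23/21.3 = 86.77 d.
K_eq = L / Σ(b_i/K_i) = 24.90 / 86.77 = 0.2870 m/day.
Q = K_eq · A · (Δh/L) = 0.2870 × 2440 × (13.6/24.90) = 382.4 m³/day.

382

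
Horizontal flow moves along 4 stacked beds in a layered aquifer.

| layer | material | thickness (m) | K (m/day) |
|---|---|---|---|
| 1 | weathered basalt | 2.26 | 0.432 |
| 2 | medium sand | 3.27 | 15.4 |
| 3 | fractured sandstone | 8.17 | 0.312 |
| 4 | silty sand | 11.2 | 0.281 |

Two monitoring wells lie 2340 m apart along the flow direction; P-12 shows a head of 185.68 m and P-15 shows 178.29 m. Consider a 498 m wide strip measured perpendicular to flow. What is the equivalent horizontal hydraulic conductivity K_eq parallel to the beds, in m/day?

2.29

Flow is parallel to layering, so each bed carries its own Darcy discharge and the transmissivities add.
Σ(K_i·b_i) = 0.432×2.26 + 15.4×3.27 + 0.312×8.17 + 0.281×11.2 = 57.03 m²/day.
Total thickness b = 24.90 m, so K_eq = Σ(K_i·b_i)/b = 2.290 m/day.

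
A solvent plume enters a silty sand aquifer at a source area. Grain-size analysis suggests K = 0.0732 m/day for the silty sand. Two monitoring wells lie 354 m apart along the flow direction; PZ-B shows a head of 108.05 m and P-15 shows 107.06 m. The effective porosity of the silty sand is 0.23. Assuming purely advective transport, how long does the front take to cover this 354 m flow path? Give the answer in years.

1090

Hydraulic gradient i = (108.05 − 107.06) / 354 = 0.99 / 354 = 0.002797.
Darcy flux q = K · i = 0.07320 × 0.002797 = 0.0002047 m/day.
Seepage velocity v = q / n_e = 0.0002047 / 0.23 = 0.0008901 m/day.
Travel time t = L / v = 354 / 0.0008901 = 3.977e+05 days = 1089 years.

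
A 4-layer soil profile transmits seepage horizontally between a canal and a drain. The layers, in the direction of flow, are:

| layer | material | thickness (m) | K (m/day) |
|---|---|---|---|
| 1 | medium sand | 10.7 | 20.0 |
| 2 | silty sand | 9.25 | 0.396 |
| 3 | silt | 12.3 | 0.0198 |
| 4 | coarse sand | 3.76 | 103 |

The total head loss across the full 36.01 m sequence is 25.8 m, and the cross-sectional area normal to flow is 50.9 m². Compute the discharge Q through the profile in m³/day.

2.04

Flow is perpendicular to layering, so the layers act in series and the equivalent K is the thickness-weighted harmonic mean.
Total thickness L = 10.7 + 9.25 + 12.3 + 3.76 = 36.01 m.
Σ(b_i/K_i) = 10.7/20.0 + 9.25/0.396 + 12.3/0.0198 + 3.76/103 = 645.1 d.
K_eq = L / Σ(b_i/K_i) = 36.01 / 645.1 = 0.05582 m/day.
Q = K_eq · A · (Δh/L) = 0.05582 × 50.9 × (25.8/36.01) = 2.036 m³/day.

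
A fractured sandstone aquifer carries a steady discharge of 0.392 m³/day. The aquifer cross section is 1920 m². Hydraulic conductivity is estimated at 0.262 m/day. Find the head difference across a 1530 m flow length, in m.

From Q = K·A·i, i = Q / (K·A) = 0.392 / (0.2620 × 1920) = 0.0007793.
Head loss Δh = i · L = 0.0007793 × 1530 = 1.192 m.

1.19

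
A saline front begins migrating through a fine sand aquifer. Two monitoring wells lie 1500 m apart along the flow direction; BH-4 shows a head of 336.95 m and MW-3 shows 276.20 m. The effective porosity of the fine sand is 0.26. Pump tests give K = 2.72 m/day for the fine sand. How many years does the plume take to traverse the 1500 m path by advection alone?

9.69

Hydraulic gradient i = (336.95 − 276.20) / 1500 = 60.75 / 1500 = 0.04050.
Darcy flux q = K · i = 2.720 × 0.04050 = 0.1102 m/day.
Seepage velocity v = q / n_e = 0.1102 / 0.26 = 0.4237 m/day.
Travel time t = L / v = 1500 / 0.4237 = 3540 days = 9.693 years.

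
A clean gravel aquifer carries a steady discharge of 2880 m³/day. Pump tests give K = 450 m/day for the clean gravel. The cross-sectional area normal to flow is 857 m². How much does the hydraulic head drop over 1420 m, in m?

10.6

From Q = K·A·i, i = Q / (K·A) = 2880 / (450.0 × 857.0) = 0.007468.
Head loss Δh = i · L = 0.007468 × 1420 = 10.60 m.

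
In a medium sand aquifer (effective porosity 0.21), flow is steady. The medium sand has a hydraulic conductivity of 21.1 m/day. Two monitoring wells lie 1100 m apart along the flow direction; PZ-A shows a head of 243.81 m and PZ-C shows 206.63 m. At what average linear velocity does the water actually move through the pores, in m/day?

3.40

Hydraulic gradient i = (243.81 − 206.63) / 1100 = 37.18 / 1100 = 0.03380.
Darcy flux q = K · i = 21.10 × 0.03380 = 0.7132 m/day.
Seepage velocity v = q / n_e = 0.7132 / 0.21 = 3.396 m/day.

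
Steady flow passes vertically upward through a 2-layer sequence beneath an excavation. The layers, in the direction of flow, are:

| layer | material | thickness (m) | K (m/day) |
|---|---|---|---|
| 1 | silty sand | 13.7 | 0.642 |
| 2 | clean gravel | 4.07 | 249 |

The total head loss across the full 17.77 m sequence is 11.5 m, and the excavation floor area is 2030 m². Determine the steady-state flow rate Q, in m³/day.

1090

Flow is perpendicular to layering, so the layers act in series and the equivalent K is the thickness-weighted harmonic mean.
Total thickness L = 13.7 + 4.07 = 17.77 m.
Σ(b_i/K_i) = 13.7/0.642 + 4.07/249 = 21.36 d.
K_eq = L / Σ(b_i/K_i) = 17.77 / 21.36 = 0.8321 m/day.
Q = K_eq · A · (Δh/L) = 0.8321 × 2030 × (11.5/17.77) = 1093 m³/day.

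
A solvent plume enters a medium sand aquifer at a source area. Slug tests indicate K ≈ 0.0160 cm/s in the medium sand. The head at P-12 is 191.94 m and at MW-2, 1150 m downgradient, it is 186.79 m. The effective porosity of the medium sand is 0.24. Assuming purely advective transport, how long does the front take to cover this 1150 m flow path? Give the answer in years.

Convert K: 0.0160 cm/s × 864 = 13.82 m/day.
Hydraulic gradient i = (191.94 − 186.79) / 1150 = 5.15 / 1150 = 0.004478.
Darcy flux q = K · i = 13.82 × 0.004478 = 0.06191 m/day.
Seepage velocity v = q / n_e = 0.06191 / 0.24 = 0.2579 m/day.
Travel time t = L / v = 1150 / 0.2579 = 4458 days = 12.21 years.

12.2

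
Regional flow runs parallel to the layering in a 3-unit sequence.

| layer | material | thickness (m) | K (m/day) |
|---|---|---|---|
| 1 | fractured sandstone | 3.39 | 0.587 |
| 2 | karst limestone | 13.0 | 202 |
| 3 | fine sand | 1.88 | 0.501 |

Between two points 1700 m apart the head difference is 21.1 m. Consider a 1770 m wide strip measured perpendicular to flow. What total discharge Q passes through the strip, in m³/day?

57800

Flow is parallel to layering, so each bed carries its own Darcy discharge and the transmissivities add.
Σ(K_i·b_i) = 0.587×3.39 + 202×13.0 + 0.501×1.88 = 2629 m²/day.
Hydraulic gradient i = Δh / L = 21.1 / 1700 = 0.01241.
Q = Σ(K_i·b_i) · W · i = 2629 × 1770 × 0.01241 = 57755 m³/day.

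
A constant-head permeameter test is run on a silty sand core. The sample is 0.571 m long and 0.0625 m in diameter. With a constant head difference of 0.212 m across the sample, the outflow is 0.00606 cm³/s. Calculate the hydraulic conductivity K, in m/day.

Cross-sectional area A = π·(d/2)² = π × (0.0625/2)² = 0.003068 m².
Convert discharge: 0.00606 cm³/s = 6.060e-09 m³/s.
Darcy's law rearranged: K = Q·L / (A·Δh) = 6.060e-09 × 0.571 / (0.003068 × 0.212) = 5.320e-06 m/s = 0.4597 m/day.

0.460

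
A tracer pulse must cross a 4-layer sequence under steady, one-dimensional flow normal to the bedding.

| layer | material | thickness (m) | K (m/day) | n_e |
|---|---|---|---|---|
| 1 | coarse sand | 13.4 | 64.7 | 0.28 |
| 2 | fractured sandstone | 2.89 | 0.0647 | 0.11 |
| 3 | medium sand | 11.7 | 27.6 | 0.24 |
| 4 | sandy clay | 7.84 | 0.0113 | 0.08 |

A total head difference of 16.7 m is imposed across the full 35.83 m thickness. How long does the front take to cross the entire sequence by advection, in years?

0.909

With flow normal to the layers, continuity requires the same specific discharge q through every layer.
Σ(b_i/K_i) = 13.4/64.7 + 2.89/0.0647 + 11.7/27.6 + 7.84/0.0113 = 739.1 d.
q = Δh / Σ(b_i/K_i) = 16.7 / 739.1 = 0.02259 m/day.
In each layer the seepage velocity is v_i = q/n_i, so the layer transit time is t_i = b_i·n_i / q:
  layer 1 (coarse sand): t_1 = 13.4 × 0.28 / 0.02259 = 166.1 d
  layer 2 (fractured sandstone): t_2 = 2.89 × 0.11 / 0.02259 = 14.07 d
  layer 3 (medium sand): t_3 = 11.7 × 0.24 / 0.02259 = 124.3 d
  layer 4 (sandy clay): t_4 = 7.84 × 0.08 / 0.02259 = 27.76 d
Total t = Σ t_i = 332.2 days = 0.9094 years.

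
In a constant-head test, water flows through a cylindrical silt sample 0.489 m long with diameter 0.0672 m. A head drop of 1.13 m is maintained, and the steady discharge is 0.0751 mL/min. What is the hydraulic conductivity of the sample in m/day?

0.0132

Cross-sectional area A = π·(d/2)² = π × (0.0672/2)² = 0.003547 m².
Convert discharge: 0.0751 mL/min = 1.252e-09 m³/s.
Darcy's law rearranged: K = Q·L / (A·Δh) = 1.252e-09 × 0.489 / (0.003547 × 1.13) = 1.527e-07 m/s = 0.01319 m/day.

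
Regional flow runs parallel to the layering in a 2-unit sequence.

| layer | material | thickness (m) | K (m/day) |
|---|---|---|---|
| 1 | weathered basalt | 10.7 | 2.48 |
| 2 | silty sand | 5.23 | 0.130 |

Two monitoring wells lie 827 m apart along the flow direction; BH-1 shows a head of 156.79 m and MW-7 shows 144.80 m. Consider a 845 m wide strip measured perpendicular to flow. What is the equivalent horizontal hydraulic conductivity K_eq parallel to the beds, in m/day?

1.71

Flow is parallel to layering, so each bed carries its own Darcy discharge and the transmissivities add.
Σ(K_i·b_i) = 2.48×10.7 + 0.130×5.23 = 27.22 m²/day.
Total thickness b = 15.93 m, so K_eq = Σ(K_i·b_i)/b = 1.708 m/day.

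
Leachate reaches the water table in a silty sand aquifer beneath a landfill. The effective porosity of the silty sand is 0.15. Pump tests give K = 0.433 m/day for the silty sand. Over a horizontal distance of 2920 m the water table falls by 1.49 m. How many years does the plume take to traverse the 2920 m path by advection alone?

Hydraulic gradient i = Δh / L = 1.49 / 2920 = 0.0005103.
Darcy flux q = K · i = 0.4330 × 0.0005103 = 0.0002209 m/day.
Seepage velocity v = q / n_e = 0.0002209 / 0.15 = 0.001473 m/day.
Travel time t = L / v = 2920 / 0.001473 = 1.982e+06 days = 5427 years.

5430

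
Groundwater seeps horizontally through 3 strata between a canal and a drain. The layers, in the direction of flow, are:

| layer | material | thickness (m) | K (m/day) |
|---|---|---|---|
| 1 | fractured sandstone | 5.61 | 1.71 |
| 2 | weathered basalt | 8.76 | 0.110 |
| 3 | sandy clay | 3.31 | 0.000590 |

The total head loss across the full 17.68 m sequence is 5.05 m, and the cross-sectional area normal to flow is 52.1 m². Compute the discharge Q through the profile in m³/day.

Flow is perpendicular to layering, so the layers act in series and the equivalent K is the thickness-weighted harmonic mean.
Total thickness L = 5.61 + 8.76 + 3.31 = 17.68 m.
Σ(b_i/K_i) = 5.61/1.71 + 8.76/0.110 + 3.31/0.000590 = 5693 d.
K_eq = L / Σ(b_i/K_i) = 17.68 / 5693 = 0.003106 m/day.
Q = K_eq · A · (Δh/L) = 0.003106 × 52.1 × (5.05/17.68) = 0.04621 m³/day.

0.0462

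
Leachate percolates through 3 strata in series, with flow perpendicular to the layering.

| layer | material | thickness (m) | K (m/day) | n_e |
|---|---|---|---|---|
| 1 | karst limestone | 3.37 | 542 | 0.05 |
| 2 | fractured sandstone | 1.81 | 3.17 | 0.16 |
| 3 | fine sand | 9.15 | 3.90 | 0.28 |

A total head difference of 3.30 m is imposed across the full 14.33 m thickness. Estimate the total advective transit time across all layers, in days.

With flow normal to the layers, continuity requires the same specific discharge q through every layer.
Σ(b_i/K_i) = 3.37/542 + 1.81/3.17 + 9.15/3.90 = 2.923 d.
q = Δh / Σ(b_i/K_i) = 3.30 / 2.923 = 1.129 m/day.
In each layer the seepage velocity is v_i = q/n_i, so the layer transit time is t_i = b_i·n_i / q:
  layer 1 (karst limestone): t_1 = 3.37 × 0.05 / 1.129 = 0.1493 d
  layer 2 (fractured sandstone): t_2 = 1.81 × 0.16 / 1.129 = 0.2565 d
  layer 3 (fine sand): t_3 = 9.15 × 0.28 / 1.129 = 2.270 d
Total t = Σ t_i = 2.675 days.

2.68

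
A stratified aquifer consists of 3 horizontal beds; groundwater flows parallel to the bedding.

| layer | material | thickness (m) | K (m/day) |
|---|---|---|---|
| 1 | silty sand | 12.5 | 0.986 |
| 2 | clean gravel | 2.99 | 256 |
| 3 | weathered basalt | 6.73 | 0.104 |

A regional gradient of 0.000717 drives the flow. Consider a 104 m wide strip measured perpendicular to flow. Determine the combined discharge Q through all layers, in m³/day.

Flow is parallel to layering, so each bed carries its own Darcy discharge and the transmissivities add.
Σ(K_i·b_i) = 0.986×12.5 + 256×2.99 + 0.104×6.73 = 778.5 m²/day.
Hydraulic gradient i = 0.000717.
Q = Σ(K_i·b_i) · W · i = 778.5 × 104 × 0.0007170 = 58.05 m³/day.

58.0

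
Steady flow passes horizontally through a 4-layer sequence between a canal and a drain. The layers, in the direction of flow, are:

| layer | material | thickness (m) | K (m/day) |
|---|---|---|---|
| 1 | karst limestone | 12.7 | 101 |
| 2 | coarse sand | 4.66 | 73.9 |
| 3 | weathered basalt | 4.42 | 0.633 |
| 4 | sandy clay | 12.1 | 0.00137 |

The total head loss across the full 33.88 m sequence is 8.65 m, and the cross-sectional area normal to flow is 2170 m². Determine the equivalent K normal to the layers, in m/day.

Flow is perpendicular to layering, so the layers act in series and the equivalent K is the thickness-weighted harmonic mean.
Total thickness L = 12.7 + 4.66 + 4.42 + 12.1 = 33.88 m.
Σ(b_i/K_i) = 12.7/101 + 4.66/73.9 + 4.42/0.633 + 12.1/0.00137 = 8839 d.
K_eq = L / Σ(b_i/K_i) = 33.88 / 8839 = 0.003833 m/day.

0.00383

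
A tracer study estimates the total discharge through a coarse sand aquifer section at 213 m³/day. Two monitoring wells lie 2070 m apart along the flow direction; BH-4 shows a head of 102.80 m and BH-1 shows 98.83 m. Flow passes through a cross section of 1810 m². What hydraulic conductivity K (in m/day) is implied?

61.4

Hydraulic gradient i = (102.80 − 98.83) / 2070 = 3.97 / 2070 = 0.001918.
From Q = K·A·i, K = Q / (A·i) = 213 / (1810 × 0.001918) = 61.36 m/day.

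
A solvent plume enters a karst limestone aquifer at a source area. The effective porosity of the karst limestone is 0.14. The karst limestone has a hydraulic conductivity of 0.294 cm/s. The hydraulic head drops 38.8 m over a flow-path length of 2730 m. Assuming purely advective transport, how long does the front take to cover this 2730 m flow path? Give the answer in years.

0.290

Convert K: 0.294 cm/s × 864 = 254.0 m/day.
Hydraulic gradient i = Δh / L = 38.8 / 2730 = 0.01421.
Darcy flux q = K · i = 254.0 × 0.01421 = 3.610 m/day.
Seepage velocity v = q / n_e = 3.610 / 0.14 = 25.79 m/day.
Travel time t = L / v = 2730 / 25.79 = 105.9 days = 0.2898 years.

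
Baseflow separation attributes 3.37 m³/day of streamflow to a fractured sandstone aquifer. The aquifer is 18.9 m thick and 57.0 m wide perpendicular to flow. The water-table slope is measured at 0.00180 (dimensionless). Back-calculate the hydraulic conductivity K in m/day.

1.74

Cross-sectional area A = 57.0 × 18.9 = 1077 m².
Hydraulic gradient i = 0.00180.
From Q = K·A·i, K = Q / (A·i) = 3.37 / (1077 × 0.001800) = 1.738 m/day.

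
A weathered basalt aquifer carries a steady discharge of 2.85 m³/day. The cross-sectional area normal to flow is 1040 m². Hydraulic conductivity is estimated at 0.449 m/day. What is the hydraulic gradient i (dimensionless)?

From Q = K·A·i, i = Q / (K·A) = 2.85 / (0.4490 × 1040) = 0.006103.

0.00610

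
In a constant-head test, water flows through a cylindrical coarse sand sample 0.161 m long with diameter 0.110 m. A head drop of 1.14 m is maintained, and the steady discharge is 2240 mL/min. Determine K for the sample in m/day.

Cross-sectional area A = π·(d/2)² = π × (0.110/2)² = 0.009503 m².
Convert discharge: 2240 mL/min = 3.733e-05 m³/s.
Darcy's law rearranged: K = Q·L / (A·Δh) = 3.733e-05 × 0.161 / (0.009503 × 1.14) = 0.0005548 m/s = 47.94 m/day.

47.9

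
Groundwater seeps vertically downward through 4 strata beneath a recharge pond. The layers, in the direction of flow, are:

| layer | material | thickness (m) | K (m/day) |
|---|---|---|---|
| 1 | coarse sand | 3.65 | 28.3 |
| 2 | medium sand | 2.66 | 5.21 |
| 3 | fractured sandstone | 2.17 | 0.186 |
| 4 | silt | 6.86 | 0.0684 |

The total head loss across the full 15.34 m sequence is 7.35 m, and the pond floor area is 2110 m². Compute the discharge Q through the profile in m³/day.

138

Flow is perpendicular to layering, so the layers act in series and the equivalent K is the thickness-weighted harmonic mean.
Total thickness L = 3.65 + 2.66 + 2.17 + 6.86 = 15.34 m.
Σ(b_i/K_i) = 3.65/28.3 + 2.66/5.21 + 2.17/0.186 + 6.86/0.0684 = 112.6 d.
K_eq = L / Σ(b_i/K_i) = 15.34 / 112.6 = 0.1362 m/day.
Q = K_eq · A · (Δh/L) = 0.1362 × 2110 × (7.35/15.34) = 137.7 m³/day.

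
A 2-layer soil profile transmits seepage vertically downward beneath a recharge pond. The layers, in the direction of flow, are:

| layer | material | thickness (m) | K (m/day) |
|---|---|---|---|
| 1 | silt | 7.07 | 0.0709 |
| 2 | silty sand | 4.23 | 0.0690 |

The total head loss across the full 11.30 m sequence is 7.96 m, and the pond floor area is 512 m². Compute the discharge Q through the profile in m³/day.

25.3

Flow is perpendicular to layering, so the layers act in series and the equivalent K is the thickness-weighted harmonic mean.
Total thickness L = 7.07 + 4.23 = 11.30 m.
Σ(b_i/K_i) = 7.07/0.0709 + 4.23/0.0690 = 161.0 d.
K_eq = L / Σ(b_i/K_i) = 11.30 / 161.0 = 0.07018 m/day.
Q = K_eq · A · (Δh/L) = 0.07018 × 512 × (7.96/11.30) = 25.31 m³/day.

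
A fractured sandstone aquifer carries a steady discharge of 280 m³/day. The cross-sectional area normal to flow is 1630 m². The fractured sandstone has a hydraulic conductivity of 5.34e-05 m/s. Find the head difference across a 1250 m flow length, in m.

46.5

Convert K: 5.34e-05 m/s × 86400 = 4.614 m/day.
From Q = K·A·i, i = Q / (K·A) = 280 / (4.614 × 1630) = 0.03723.
Head loss Δh = i · L = 0.03723 × 1250 = 46.54 m.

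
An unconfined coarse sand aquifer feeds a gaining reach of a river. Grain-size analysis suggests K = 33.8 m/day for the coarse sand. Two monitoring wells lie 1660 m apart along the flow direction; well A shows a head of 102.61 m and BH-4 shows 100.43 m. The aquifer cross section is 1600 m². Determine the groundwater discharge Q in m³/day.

71.0

Hydraulic gradient i = (102.61 − 100.43) / 1660 = 2.18 / 1660 = 0.001313.
Darcy's law: Q = K · A · i = 33.80 × 1600 × 0.001313 = 71.02 m³/day.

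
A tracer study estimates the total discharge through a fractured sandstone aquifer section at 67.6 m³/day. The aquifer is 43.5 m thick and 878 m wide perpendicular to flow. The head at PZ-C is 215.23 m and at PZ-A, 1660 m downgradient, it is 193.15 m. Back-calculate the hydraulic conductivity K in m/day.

0.133

Cross-sectional area A = 878 × 43.5 = 38193 m².
Hydraulic gradient i = (215.23 − 193.15) / 1660 = 22.08 / 1660 = 0.01330.
From Q = K·A·i, K = Q / (A·i) = 67.6 / (38193 × 0.01330) = 0.1331 m/day.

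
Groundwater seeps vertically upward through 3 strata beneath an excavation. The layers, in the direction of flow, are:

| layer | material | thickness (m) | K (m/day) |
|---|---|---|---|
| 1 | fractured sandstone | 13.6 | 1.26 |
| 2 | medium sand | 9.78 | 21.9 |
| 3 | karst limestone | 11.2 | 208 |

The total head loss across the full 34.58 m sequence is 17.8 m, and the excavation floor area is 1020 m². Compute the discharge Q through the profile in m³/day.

Flow is perpendicular to layering, so the layers act in series and the equivalent K is the thickness-weighted harmonic mean.
Total thickness L = 13.6 + 9.78 + 11.2 = 34.58 m.
Σ(b_i/K_i) = 13.6/1.26 + 9.78/21.9 + 11.2/208 = 11.29 d.
K_eq = L / Σ(b_i/K_i) = 34.58 / 11.29 = 3.062 m/day.
Q = K_eq · A · (Δh/L) = 3.062 × 1020 × (17.8/34.58) = 1608 m³/day.

1610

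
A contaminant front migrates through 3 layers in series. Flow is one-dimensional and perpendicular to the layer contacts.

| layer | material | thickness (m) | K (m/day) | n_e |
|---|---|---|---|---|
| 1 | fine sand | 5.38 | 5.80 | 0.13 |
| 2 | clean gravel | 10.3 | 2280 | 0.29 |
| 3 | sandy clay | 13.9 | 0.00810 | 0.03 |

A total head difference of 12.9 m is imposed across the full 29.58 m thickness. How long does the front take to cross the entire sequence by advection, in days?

546

With flow normal to the layers, continuity requires the same specific discharge q through every layer.
Σ(b_i/K_i) = 5.38/5.80 + 10.3/2280 + 13.9/0.00810 = 1717 d.
q = Δh / Σ(b_i/K_i) = 12.9 / 1717 = 0.007513 m/day.
In each layer the seepage velocity is v_i = q/n_i, so the layer transit time is t_i = b_i·n_i / q:
  layer 1 (fine sand): t_1 = 5.38 × 0.13 / 0.007513 = 93.09 d
  layer 2 (clean gravel): t_2 = 10.3 × 0.29 / 0.007513 = 397.6 d
  layer 3 (sandy clay): t_3 = 13.9 × 0.03 / 0.007513 = 55.50 d
Total t = Σ t_i = 546.2 days.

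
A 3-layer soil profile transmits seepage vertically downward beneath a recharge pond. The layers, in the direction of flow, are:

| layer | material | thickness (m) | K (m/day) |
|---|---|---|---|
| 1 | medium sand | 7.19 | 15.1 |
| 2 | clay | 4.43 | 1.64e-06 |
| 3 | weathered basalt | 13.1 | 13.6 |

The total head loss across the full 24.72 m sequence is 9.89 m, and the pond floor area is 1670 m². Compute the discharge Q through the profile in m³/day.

Flow is perpendicular to layering, so the layers act in series and the equivalent K is the thickness-weighted harmonic mean.
Total thickness L = 7.19 + 4.43 + 13.1 = 24.72 m.
Σ(b_i/K_i) = 7.19/15.1 + 4.43/1.64e-06 + 13.1/13.6 = 2.701e+06 d.
K_eq = L / Σ(b_i/K_i) = 24.72 / 2.701e+06 = 9.151e-06 m/day.
Q = K_eq · A · (Δh/L) = 9.151e-06 × 1670 × (9.89/24.72) = 0.006114 m³/day.

0.00611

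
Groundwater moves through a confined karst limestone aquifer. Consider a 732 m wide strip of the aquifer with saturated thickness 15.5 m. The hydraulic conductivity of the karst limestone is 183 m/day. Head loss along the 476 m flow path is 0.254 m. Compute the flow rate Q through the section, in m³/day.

Cross-sectional area A = 732 × 15.5 = 11346 m².
Hydraulic gradient i = Δh / L = 0.254 / 476 = 0.0005336.
Darcy's law: Q = K · A · i = 183.0 × 11346 × 0.0005336 = 1108 m³/day.

1110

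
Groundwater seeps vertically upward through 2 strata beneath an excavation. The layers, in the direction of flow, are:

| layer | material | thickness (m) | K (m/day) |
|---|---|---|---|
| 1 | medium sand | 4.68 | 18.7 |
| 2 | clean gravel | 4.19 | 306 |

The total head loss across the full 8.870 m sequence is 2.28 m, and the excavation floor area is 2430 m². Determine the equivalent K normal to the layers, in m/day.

Flow is perpendicular to layering, so the layers act in series and the equivalent K is the thickness-weighted harmonic mean.
Total thickness L = 4.68 + 4.19 = 8.870 m.
Σ(b_i/K_i) = 4.68/18.7 + 4.19/306 = 0.2640 d.
K_eq = L / Σ(b_i/K_i) = 8.870 / 0.2640 = 33.60 m/day.

33.6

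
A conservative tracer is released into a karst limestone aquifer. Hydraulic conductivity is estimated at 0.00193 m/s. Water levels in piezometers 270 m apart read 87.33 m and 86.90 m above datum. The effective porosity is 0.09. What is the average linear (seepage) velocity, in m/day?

Convert K: 0.00193 m/s × 86400 = 166.8 m/day.
Hydraulic gradient i = (87.33 − 86.90) / 270 = 0.43 / 270 = 0.001593.
Darcy flux q = K · i = 166.8 × 0.001593 = 0.2656 m/day.
Seepage velocity v = q / n_e = 0.2656 / 0.09 = 2.951 m/day.

2.95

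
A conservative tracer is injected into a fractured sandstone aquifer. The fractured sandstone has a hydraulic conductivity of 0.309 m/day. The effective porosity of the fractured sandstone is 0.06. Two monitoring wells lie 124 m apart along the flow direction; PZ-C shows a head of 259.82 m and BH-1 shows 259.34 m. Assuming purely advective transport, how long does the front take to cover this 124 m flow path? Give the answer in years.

17.0

Hydraulic gradient i = (259.82 − 259.34) / 124 = 0.48 / 124 = 0.003871.
Darcy flux q = K · i = 0.3090 × 0.003871 = 0.001196 m/day.
Seepage velocity v = q / n_e = 0.001196 / 0.06 = 0.01994 m/day.
Travel time t = L / v = 124 / 0.01994 = 6220 days = 17.03 years.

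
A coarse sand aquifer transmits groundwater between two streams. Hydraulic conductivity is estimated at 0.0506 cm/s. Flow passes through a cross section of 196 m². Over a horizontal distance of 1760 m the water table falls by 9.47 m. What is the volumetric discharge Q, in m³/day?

Convert K: 0.0506 cm/s × 864 = 43.72 m/day.
Hydraulic gradient i = Δh / L = 9.47 / 1760 = 0.005381.
Darcy's law: Q = K · A · i = 43.72 × 196.0 × 0.005381 = 46.11 m³/day.

46.1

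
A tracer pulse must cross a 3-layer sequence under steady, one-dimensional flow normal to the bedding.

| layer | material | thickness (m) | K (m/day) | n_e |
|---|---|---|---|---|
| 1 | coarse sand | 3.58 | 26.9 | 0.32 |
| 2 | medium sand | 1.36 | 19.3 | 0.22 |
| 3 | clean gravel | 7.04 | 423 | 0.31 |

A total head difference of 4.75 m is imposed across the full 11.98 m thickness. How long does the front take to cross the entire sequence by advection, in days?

0.168

With flow normal to the layers, continuity requires the same specific discharge q through every layer.
Σ(b_i/K_i) = 3.58/26.9 + 1.36/19.3 + 7.04/423 = 0.2202 d.
q = Δh / Σ(b_i/K_i) = 4.75 / 0.2202 = 21.57 m/day.
In each layer the seepage velocity is v_i = q/n_i, so the layer transit time is t_i = b_i·n_i / q:
  layer 1 (coarse sand): t_1 = 3.58 × 0.32 / 21.57 = 0.05311 d
  layer 2 (medium sand): t_2 = 1.36 × 0.22 / 21.57 = 0.01387 d
  layer 3 (clean gravel): t_3 = 7.04 × 0.31 / 21.57 = 0.1012 d
Total t = Σ t_i = 0.1681 days.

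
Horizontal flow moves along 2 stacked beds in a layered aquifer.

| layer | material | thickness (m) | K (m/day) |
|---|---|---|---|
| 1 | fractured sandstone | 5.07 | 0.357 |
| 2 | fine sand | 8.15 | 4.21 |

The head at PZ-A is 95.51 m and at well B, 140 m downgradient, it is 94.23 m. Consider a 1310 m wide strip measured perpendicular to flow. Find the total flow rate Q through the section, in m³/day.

433

Flow is parallel to layering, so each bed carries its own Darcy discharge and the transmissivities add.
Σ(K_i·b_i) = 0.357×5.07 + 4.21×8.15 = 36.12 m²/day.
Hydraulic gradient i = (95.51 − 94.23) / 140 = 1.28 / 140 = 0.009143.
Q = Σ(K_i·b_i) · W · i = 36.12 × 1310 × 0.009143 = 432.6 m³/day.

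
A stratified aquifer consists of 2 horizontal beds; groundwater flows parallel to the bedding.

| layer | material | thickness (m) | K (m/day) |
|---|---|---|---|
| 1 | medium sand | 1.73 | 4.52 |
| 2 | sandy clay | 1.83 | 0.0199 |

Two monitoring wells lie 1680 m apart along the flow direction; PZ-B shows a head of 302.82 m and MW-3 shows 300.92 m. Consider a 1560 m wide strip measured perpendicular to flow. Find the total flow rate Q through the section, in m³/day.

13.9

Flow is parallel to layering, so each bed carries its own Darcy discharge and the transmissivities add.
Σ(K_i·b_i) = 4.52×1.73 + 0.0199×1.83 = 7.856 m²/day.
Hydraulic gradient i = (302.82 − 300.92) / 1680 = 1.9 / 1680 = 0.001131.
Q = Σ(K_i·b_i) · W · i = 7.856 × 1560 × 0.001131 = 13.86 m³/day.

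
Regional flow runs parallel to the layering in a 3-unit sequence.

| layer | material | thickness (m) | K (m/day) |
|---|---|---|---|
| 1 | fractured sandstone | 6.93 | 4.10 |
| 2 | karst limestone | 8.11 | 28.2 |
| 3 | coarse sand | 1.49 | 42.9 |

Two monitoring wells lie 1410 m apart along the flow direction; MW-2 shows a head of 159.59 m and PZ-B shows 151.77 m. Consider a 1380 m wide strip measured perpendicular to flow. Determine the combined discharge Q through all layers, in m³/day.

Flow is parallel to layering, so each bed carries its own Darcy discharge and the transmissivities add.
Σ(K_i·b_i) = 4.10×6.93 + 28.2×8.11 + 42.9×1.49 = 321.0 m²/day.
Hydraulic gradient i = (159.59 − 151.77) / 1410 = 7.82 / 1410 = 0.005546.
Q = Σ(K_i·b_i) · W · i = 321.0 × 1380 × 0.005546 = 2457 m³/day.

2460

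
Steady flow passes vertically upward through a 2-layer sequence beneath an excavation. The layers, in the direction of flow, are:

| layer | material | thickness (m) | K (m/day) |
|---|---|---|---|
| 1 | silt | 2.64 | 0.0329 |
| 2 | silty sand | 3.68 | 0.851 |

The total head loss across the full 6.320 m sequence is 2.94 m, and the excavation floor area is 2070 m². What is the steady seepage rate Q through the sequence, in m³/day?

72.0

Flow is perpendicular to layering, so the layers act in series and the equivalent K is the thickness-weighted harmonic mean.
Total thickness L = 2.64 + 3.68 = 6.320 m.
Σ(b_i/K_i) = 2.64/0.0329 + 3.68/0.851 = 84.57 d.
K_eq = L / Σ(b_i/K_i) = 6.320 / 84.57 = 0.07473 m/day.
Q = K_eq · A · (Δh/L) = 0.07473 × 2070 × (2.94/6.320) = 71.96 m³/day.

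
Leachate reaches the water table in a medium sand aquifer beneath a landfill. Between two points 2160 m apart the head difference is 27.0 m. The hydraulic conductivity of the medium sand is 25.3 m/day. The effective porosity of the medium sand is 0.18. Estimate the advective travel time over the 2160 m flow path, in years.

3.37

Hydraulic gradient i = Δh / L = 27.0 / 2160 = 0.01250.
Darcy flux q = K · i = 25.30 × 0.01250 = 0.3163 m/day.
Seepage velocity v = q / n_e = 0.3163 / 0.18 = 1.757 m/day.
Travel time t = L / v = 2160 / 1.757 = 1229 days = 3.366 years.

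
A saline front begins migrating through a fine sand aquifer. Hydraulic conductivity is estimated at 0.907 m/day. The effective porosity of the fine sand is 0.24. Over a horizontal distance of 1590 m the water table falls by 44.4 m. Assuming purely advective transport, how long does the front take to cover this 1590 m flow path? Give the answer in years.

41.3

Hydraulic gradient i = Δh / L = 44.4 / 1590 = 0.02792.
Darcy flux q = K · i = 0.9070 × 0.02792 = 0.02533 m/day.
Seepage velocity v = q / n_e = 0.02533 / 0.24 = 0.1055 m/day.
Travel time t = L / v = 1590 / 0.1055 = 15067 days = 41.25 years.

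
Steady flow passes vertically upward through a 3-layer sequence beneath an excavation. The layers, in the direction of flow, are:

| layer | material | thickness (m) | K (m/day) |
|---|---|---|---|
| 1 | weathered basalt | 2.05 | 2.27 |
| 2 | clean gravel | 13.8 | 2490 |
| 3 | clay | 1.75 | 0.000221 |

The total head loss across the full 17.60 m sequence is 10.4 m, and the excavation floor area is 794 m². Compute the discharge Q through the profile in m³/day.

Flow is perpendicular to layering, so the layers act in series and the equivalent K is the thickness-weighted harmonic mean.
Total thickness L = 2.05 + 13.8 + 1.75 = 17.60 m.
Σ(b_i/K_i) = 2.05/2.27 + 13.8/2490 + 1.75/0.000221 = 7919 d.
K_eq = L / Σ(b_i/K_i) = 17.60 / 7919 = 0.002222 m/day.
Q = K_eq · A · (Δh/L) = 0.002222 × 794 × (10.4/17.60) = 1.043 m³/day.

1.04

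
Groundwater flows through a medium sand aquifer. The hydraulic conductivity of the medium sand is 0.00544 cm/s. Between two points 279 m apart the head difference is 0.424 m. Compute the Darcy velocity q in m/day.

0.00714

Convert K: 0.00544 cm/s × 864 = 4.700 m/day.
Hydraulic gradient i = Δh / L = 0.424 / 279 = 0.001520.
Specific discharge q = K · i = 4.700 × 0.001520 = 0.007143 m/day.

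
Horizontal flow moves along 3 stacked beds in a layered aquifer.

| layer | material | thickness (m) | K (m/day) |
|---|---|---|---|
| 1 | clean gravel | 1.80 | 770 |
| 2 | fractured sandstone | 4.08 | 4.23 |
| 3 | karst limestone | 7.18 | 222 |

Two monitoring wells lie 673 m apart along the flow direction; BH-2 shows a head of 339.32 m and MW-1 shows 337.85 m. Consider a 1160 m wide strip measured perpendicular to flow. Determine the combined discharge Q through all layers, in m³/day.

Flow is parallel to layering, so each bed carries its own Darcy discharge and the transmissivities add.
Σ(K_i·b_i) = 770×1.80 + 4.23×4.08 + 222×7.18 = 2997 m²/day.
Hydraulic gradient i = (339.32 − 337.85) / 673 = 1.47 / 673 = 0.002184.
Q = Σ(K_i·b_i) · W · i = 2997 × 1160 × 0.002184 = 7594 m³/day.

7590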